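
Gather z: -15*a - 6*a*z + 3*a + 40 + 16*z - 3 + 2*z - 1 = -12*a + z*(18 - 6*a) + 36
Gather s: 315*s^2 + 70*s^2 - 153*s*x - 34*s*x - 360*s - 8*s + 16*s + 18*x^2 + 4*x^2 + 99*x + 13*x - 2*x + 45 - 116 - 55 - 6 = 385*s^2 + s*(-187*x - 352) + 22*x^2 + 110*x - 132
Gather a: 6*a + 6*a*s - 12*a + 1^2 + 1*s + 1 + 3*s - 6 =a*(6*s - 6) + 4*s - 4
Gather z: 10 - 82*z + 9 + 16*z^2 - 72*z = 16*z^2 - 154*z + 19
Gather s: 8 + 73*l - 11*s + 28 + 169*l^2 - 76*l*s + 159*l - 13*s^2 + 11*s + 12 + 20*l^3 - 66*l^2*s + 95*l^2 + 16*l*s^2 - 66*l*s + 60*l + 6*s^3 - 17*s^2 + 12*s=20*l^3 + 264*l^2 + 292*l + 6*s^3 + s^2*(16*l - 30) + s*(-66*l^2 - 142*l + 12) + 48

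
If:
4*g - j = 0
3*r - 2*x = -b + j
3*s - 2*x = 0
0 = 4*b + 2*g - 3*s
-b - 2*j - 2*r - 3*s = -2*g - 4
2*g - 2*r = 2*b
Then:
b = -4/17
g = 8/17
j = 32/17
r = 12/17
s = 0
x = 0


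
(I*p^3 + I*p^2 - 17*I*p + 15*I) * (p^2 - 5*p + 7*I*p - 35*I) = I*p^5 - 7*p^4 - 4*I*p^4 + 28*p^3 - 22*I*p^3 + 154*p^2 + 100*I*p^2 - 700*p - 75*I*p + 525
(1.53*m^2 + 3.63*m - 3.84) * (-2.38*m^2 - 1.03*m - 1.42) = -3.6414*m^4 - 10.2153*m^3 + 3.2277*m^2 - 1.1994*m + 5.4528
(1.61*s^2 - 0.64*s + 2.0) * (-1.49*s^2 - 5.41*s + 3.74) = -2.3989*s^4 - 7.7565*s^3 + 6.5038*s^2 - 13.2136*s + 7.48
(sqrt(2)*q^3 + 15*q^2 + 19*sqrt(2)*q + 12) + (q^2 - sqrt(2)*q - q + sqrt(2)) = sqrt(2)*q^3 + 16*q^2 - q + 18*sqrt(2)*q + sqrt(2) + 12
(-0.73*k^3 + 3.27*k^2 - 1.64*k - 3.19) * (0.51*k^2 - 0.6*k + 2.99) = -0.3723*k^5 + 2.1057*k^4 - 4.9811*k^3 + 9.1344*k^2 - 2.9896*k - 9.5381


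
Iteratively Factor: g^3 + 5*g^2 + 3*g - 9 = (g - 1)*(g^2 + 6*g + 9) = (g - 1)*(g + 3)*(g + 3)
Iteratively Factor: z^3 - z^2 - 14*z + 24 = (z - 2)*(z^2 + z - 12) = (z - 2)*(z + 4)*(z - 3)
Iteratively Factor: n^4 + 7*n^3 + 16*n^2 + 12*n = (n)*(n^3 + 7*n^2 + 16*n + 12) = n*(n + 2)*(n^2 + 5*n + 6) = n*(n + 2)^2*(n + 3)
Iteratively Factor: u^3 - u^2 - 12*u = (u - 4)*(u^2 + 3*u) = u*(u - 4)*(u + 3)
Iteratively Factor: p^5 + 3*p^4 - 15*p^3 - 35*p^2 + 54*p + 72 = (p - 2)*(p^4 + 5*p^3 - 5*p^2 - 45*p - 36) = (p - 3)*(p - 2)*(p^3 + 8*p^2 + 19*p + 12) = (p - 3)*(p - 2)*(p + 4)*(p^2 + 4*p + 3) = (p - 3)*(p - 2)*(p + 3)*(p + 4)*(p + 1)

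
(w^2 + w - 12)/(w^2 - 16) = (w - 3)/(w - 4)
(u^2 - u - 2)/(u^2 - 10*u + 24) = (u^2 - u - 2)/(u^2 - 10*u + 24)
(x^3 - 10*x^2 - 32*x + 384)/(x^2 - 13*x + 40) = (x^2 - 2*x - 48)/(x - 5)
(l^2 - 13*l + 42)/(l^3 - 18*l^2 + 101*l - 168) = (l - 6)/(l^2 - 11*l + 24)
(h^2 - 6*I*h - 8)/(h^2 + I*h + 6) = (h - 4*I)/(h + 3*I)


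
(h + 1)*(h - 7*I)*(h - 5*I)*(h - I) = h^4 + h^3 - 13*I*h^3 - 47*h^2 - 13*I*h^2 - 47*h + 35*I*h + 35*I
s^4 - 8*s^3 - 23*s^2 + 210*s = s*(s - 7)*(s - 6)*(s + 5)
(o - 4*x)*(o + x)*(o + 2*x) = o^3 - o^2*x - 10*o*x^2 - 8*x^3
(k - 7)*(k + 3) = k^2 - 4*k - 21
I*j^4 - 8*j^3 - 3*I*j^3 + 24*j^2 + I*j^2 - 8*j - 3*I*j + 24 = (j - 3)*(j + I)*(j + 8*I)*(I*j + 1)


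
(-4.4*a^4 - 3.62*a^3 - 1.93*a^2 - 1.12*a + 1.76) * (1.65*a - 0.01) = -7.26*a^5 - 5.929*a^4 - 3.1483*a^3 - 1.8287*a^2 + 2.9152*a - 0.0176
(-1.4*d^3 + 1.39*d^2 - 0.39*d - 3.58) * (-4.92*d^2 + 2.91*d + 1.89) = 6.888*d^5 - 10.9128*d^4 + 3.3177*d^3 + 19.1058*d^2 - 11.1549*d - 6.7662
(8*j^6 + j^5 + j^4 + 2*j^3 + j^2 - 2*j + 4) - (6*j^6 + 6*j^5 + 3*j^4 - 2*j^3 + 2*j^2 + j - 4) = 2*j^6 - 5*j^5 - 2*j^4 + 4*j^3 - j^2 - 3*j + 8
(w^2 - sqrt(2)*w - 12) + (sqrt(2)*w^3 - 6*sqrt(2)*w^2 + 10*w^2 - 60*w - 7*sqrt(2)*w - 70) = sqrt(2)*w^3 - 6*sqrt(2)*w^2 + 11*w^2 - 60*w - 8*sqrt(2)*w - 82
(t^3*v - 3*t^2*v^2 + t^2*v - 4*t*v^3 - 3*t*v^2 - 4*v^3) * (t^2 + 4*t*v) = t^5*v + t^4*v^2 + t^4*v - 16*t^3*v^3 + t^3*v^2 - 16*t^2*v^4 - 16*t^2*v^3 - 16*t*v^4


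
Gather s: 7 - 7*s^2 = 7 - 7*s^2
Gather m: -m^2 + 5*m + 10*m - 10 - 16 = -m^2 + 15*m - 26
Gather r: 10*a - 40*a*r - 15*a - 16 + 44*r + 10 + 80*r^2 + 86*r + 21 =-5*a + 80*r^2 + r*(130 - 40*a) + 15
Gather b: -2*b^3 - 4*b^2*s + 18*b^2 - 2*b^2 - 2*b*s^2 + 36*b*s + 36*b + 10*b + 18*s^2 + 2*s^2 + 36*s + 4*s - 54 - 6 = -2*b^3 + b^2*(16 - 4*s) + b*(-2*s^2 + 36*s + 46) + 20*s^2 + 40*s - 60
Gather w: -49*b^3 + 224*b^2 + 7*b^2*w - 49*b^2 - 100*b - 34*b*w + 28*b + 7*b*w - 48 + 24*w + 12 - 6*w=-49*b^3 + 175*b^2 - 72*b + w*(7*b^2 - 27*b + 18) - 36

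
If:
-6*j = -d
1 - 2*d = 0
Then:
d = 1/2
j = 1/12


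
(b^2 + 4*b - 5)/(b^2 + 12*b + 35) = (b - 1)/(b + 7)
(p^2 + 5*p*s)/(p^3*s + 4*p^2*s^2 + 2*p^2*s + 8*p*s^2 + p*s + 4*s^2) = p*(p + 5*s)/(s*(p^3 + 4*p^2*s + 2*p^2 + 8*p*s + p + 4*s))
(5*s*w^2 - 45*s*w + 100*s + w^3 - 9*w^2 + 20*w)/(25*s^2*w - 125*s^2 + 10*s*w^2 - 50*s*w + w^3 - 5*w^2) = (w - 4)/(5*s + w)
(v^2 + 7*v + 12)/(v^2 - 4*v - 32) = (v + 3)/(v - 8)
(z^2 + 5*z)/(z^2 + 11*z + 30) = z/(z + 6)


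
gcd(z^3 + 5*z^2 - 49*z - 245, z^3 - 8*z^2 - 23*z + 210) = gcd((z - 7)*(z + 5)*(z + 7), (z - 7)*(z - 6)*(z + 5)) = z^2 - 2*z - 35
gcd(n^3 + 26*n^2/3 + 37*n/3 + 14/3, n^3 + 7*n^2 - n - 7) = n^2 + 8*n + 7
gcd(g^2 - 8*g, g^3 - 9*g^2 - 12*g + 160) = g - 8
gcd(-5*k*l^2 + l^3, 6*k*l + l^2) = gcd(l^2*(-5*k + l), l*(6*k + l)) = l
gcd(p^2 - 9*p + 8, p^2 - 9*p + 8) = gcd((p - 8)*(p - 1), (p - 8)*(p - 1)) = p^2 - 9*p + 8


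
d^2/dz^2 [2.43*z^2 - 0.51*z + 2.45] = 4.86000000000000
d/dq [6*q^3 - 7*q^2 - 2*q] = 18*q^2 - 14*q - 2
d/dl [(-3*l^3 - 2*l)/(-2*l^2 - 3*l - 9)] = (6*l^4 + 18*l^3 + 77*l^2 + 18)/(4*l^4 + 12*l^3 + 45*l^2 + 54*l + 81)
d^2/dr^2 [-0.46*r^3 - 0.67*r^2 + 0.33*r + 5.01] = -2.76*r - 1.34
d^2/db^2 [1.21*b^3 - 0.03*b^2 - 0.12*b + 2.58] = 7.26*b - 0.06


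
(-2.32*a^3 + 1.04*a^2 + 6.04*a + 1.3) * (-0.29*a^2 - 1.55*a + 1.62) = 0.6728*a^5 + 3.2944*a^4 - 7.122*a^3 - 8.0542*a^2 + 7.7698*a + 2.106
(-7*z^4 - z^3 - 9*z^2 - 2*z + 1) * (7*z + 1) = -49*z^5 - 14*z^4 - 64*z^3 - 23*z^2 + 5*z + 1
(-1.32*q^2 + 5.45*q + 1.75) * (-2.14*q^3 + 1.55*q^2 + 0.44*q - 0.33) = 2.8248*q^5 - 13.709*q^4 + 4.1217*q^3 + 5.5461*q^2 - 1.0285*q - 0.5775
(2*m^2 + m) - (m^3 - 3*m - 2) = -m^3 + 2*m^2 + 4*m + 2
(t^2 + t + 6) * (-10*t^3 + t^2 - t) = -10*t^5 - 9*t^4 - 60*t^3 + 5*t^2 - 6*t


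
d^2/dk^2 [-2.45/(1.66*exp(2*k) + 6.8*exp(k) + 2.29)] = (-2.45*(3.32*exp(k) + 6.8)*(6.64*exp(k) + 13.6)*exp(k) + (16.268*exp(k) + 16.66)*(1.66*exp(2*k) + 6.8*exp(k) + 2.29))*exp(k)/(1.66*exp(2*k) + 6.8*exp(k) + 2.29)^3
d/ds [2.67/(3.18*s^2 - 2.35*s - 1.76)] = (6.2745 - 16.9812*s)/(-3.18*s^2 + 2.35*s + 1.76)^2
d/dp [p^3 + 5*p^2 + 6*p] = 3*p^2 + 10*p + 6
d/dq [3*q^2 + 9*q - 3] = 6*q + 9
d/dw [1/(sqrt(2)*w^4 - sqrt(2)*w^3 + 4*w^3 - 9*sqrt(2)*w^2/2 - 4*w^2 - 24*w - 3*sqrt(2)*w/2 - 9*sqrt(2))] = 2*(-8*sqrt(2)*w^3 - 24*w^2 + 6*sqrt(2)*w^2 + 16*w + 18*sqrt(2)*w + 3*sqrt(2) + 48)/(-2*sqrt(2)*w^4 - 8*w^3 + 2*sqrt(2)*w^3 + 8*w^2 + 9*sqrt(2)*w^2 + 3*sqrt(2)*w + 48*w + 18*sqrt(2))^2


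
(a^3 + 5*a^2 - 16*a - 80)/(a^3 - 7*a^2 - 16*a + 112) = (a + 5)/(a - 7)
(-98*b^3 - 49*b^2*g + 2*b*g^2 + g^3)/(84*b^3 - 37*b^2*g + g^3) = (-14*b^2 - 5*b*g + g^2)/(12*b^2 - 7*b*g + g^2)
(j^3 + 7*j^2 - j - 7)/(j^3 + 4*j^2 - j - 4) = (j + 7)/(j + 4)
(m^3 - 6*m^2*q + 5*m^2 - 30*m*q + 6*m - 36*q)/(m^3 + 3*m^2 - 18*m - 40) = (m^2 - 6*m*q + 3*m - 18*q)/(m^2 + m - 20)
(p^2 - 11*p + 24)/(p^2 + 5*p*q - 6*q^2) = (p^2 - 11*p + 24)/(p^2 + 5*p*q - 6*q^2)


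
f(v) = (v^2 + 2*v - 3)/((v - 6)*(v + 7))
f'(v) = (2*v + 2)/((v - 6)*(v + 7)) - (v^2 + 2*v - 3)/((v - 6)*(v + 7)^2) - (v^2 + 2*v - 3)/((v - 6)^2*(v + 7)) = (-v^2 - 78*v - 81)/(v^4 + 2*v^3 - 83*v^2 - 84*v + 1764)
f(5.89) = -30.66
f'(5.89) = -286.06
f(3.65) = -0.70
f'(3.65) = -0.61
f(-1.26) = 0.09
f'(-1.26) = 0.01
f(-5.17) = -0.65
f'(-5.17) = 0.71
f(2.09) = -0.16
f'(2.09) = -0.20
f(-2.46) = 0.05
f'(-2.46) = 0.07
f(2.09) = -0.16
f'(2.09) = -0.20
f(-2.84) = 0.02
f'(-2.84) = 0.10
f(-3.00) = 0.00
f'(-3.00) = 0.11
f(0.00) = 0.07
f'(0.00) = -0.05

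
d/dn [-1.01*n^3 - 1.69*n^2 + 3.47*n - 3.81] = -3.03*n^2 - 3.38*n + 3.47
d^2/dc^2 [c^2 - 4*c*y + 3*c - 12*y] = 2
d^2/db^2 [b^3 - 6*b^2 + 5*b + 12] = 6*b - 12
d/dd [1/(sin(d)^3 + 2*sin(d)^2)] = -(3*sin(d) + 4)*cos(d)/((sin(d) + 2)^2*sin(d)^3)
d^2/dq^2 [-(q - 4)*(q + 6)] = -2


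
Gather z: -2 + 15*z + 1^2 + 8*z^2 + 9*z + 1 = 8*z^2 + 24*z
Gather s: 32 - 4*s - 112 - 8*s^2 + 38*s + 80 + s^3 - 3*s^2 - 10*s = s^3 - 11*s^2 + 24*s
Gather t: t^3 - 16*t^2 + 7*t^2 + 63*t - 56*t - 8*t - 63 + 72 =t^3 - 9*t^2 - t + 9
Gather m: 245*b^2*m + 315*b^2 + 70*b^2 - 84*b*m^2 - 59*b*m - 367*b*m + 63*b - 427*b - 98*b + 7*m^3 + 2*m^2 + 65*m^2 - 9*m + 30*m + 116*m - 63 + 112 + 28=385*b^2 - 462*b + 7*m^3 + m^2*(67 - 84*b) + m*(245*b^2 - 426*b + 137) + 77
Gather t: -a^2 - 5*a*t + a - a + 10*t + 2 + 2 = -a^2 + t*(10 - 5*a) + 4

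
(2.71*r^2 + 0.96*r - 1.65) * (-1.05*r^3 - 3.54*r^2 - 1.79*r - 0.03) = -2.8455*r^5 - 10.6014*r^4 - 6.5168*r^3 + 4.0413*r^2 + 2.9247*r + 0.0495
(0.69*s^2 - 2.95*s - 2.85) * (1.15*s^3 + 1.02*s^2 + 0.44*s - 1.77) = 0.7935*s^5 - 2.6887*s^4 - 5.9829*s^3 - 5.4263*s^2 + 3.9675*s + 5.0445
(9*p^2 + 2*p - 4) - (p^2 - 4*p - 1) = 8*p^2 + 6*p - 3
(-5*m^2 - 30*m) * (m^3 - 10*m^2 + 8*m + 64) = -5*m^5 + 20*m^4 + 260*m^3 - 560*m^2 - 1920*m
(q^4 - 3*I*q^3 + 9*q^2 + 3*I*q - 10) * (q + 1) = q^5 + q^4 - 3*I*q^4 + 9*q^3 - 3*I*q^3 + 9*q^2 + 3*I*q^2 - 10*q + 3*I*q - 10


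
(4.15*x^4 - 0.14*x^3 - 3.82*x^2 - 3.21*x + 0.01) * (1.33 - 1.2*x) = -4.98*x^5 + 5.6875*x^4 + 4.3978*x^3 - 1.2286*x^2 - 4.2813*x + 0.0133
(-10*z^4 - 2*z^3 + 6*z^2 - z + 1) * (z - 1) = -10*z^5 + 8*z^4 + 8*z^3 - 7*z^2 + 2*z - 1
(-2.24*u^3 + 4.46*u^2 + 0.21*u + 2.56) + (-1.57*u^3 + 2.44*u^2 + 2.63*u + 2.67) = -3.81*u^3 + 6.9*u^2 + 2.84*u + 5.23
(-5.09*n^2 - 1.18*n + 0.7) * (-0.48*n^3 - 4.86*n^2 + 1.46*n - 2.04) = 2.4432*n^5 + 25.3038*n^4 - 2.0326*n^3 + 5.2588*n^2 + 3.4292*n - 1.428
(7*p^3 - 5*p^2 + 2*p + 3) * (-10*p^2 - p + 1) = -70*p^5 + 43*p^4 - 8*p^3 - 37*p^2 - p + 3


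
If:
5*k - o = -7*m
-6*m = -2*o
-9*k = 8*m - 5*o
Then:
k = 0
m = 0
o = 0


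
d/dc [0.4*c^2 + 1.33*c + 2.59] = 0.8*c + 1.33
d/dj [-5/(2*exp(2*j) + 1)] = 20*exp(2*j)/(2*exp(2*j) + 1)^2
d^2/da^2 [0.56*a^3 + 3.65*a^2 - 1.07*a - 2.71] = 3.36*a + 7.3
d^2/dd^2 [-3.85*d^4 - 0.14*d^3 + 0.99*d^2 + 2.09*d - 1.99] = -46.2*d^2 - 0.84*d + 1.98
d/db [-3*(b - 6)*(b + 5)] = 3 - 6*b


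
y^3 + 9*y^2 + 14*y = y*(y + 2)*(y + 7)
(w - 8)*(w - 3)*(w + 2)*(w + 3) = w^4 - 6*w^3 - 25*w^2 + 54*w + 144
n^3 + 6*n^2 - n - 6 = (n - 1)*(n + 1)*(n + 6)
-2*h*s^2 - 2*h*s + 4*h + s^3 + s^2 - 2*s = (-2*h + s)*(s - 1)*(s + 2)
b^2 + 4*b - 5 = (b - 1)*(b + 5)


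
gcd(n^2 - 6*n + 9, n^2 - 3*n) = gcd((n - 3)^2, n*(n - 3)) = n - 3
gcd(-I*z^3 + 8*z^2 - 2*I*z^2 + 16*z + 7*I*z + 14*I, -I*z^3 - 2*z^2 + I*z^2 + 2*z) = 1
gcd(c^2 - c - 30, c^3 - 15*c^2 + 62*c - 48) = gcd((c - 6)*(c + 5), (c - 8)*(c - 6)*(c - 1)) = c - 6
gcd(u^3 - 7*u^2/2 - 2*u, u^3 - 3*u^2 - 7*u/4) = u^2 + u/2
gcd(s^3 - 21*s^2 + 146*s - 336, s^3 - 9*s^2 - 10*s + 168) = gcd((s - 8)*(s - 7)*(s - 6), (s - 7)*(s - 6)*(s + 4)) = s^2 - 13*s + 42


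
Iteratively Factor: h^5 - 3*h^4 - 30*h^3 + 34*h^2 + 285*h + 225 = (h + 3)*(h^4 - 6*h^3 - 12*h^2 + 70*h + 75) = (h - 5)*(h + 3)*(h^3 - h^2 - 17*h - 15) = (h - 5)^2*(h + 3)*(h^2 + 4*h + 3) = (h - 5)^2*(h + 1)*(h + 3)*(h + 3)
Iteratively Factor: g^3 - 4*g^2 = (g)*(g^2 - 4*g) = g^2*(g - 4)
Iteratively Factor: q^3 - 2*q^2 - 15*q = (q)*(q^2 - 2*q - 15) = q*(q + 3)*(q - 5)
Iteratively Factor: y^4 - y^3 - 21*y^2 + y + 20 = (y - 1)*(y^3 - 21*y - 20) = (y - 1)*(y + 1)*(y^2 - y - 20) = (y - 1)*(y + 1)*(y + 4)*(y - 5)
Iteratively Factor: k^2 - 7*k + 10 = (k - 2)*(k - 5)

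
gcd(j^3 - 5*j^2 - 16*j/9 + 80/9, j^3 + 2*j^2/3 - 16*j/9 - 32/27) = j^2 - 16/9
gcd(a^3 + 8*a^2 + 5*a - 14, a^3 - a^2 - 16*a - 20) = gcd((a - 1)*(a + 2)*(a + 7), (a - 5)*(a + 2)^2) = a + 2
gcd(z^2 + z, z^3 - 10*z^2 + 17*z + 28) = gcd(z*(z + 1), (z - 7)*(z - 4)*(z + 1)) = z + 1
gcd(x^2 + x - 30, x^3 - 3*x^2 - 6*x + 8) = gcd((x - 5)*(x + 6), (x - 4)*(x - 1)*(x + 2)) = 1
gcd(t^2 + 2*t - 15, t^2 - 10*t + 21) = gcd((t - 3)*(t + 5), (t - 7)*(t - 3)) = t - 3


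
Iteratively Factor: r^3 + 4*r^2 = (r)*(r^2 + 4*r) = r^2*(r + 4)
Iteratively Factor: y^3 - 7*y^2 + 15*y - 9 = (y - 3)*(y^2 - 4*y + 3) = (y - 3)*(y - 1)*(y - 3)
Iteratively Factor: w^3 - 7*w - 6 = (w + 2)*(w^2 - 2*w - 3) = (w - 3)*(w + 2)*(w + 1)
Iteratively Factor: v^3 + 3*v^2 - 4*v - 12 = (v + 3)*(v^2 - 4) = (v - 2)*(v + 3)*(v + 2)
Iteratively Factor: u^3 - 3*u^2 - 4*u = (u - 4)*(u^2 + u) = (u - 4)*(u + 1)*(u)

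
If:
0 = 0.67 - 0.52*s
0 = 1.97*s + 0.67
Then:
No Solution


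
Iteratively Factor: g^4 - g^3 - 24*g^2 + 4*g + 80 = (g - 5)*(g^3 + 4*g^2 - 4*g - 16) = (g - 5)*(g - 2)*(g^2 + 6*g + 8) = (g - 5)*(g - 2)*(g + 2)*(g + 4)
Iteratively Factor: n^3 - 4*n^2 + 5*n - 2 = (n - 2)*(n^2 - 2*n + 1) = (n - 2)*(n - 1)*(n - 1)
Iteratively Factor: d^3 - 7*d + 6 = (d - 2)*(d^2 + 2*d - 3) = (d - 2)*(d - 1)*(d + 3)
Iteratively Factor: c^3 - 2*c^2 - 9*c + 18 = (c - 2)*(c^2 - 9) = (c - 2)*(c + 3)*(c - 3)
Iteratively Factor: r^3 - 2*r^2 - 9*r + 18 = (r - 2)*(r^2 - 9) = (r - 3)*(r - 2)*(r + 3)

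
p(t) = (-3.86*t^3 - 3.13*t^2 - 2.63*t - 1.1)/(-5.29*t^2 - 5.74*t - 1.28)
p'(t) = (10.58*t + 5.74)*(-3.86*t^3 - 3.13*t^2 - 2.63*t - 1.1)/(-5.29*t^2 - 5.74*t - 1.28)^2 + (-11.58*t^2 - 6.26*t - 2.63)/(-5.29*t^2 - 5.74*t - 1.28) = (20.4194*t^4 + 44.3128*t^3 + 18.8759*t^2 - 3.6252*t - 2.9476)/(27.9841*t^4 + 60.7292*t^3 + 46.49*t^2 + 14.6944*t + 1.6384)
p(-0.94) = -3.24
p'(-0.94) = -11.93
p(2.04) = 1.49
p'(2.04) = 0.65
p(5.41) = 3.84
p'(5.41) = 0.71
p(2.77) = 1.98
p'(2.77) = 0.68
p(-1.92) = -2.02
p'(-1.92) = 0.39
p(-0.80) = -13.28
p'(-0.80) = -422.97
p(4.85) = 3.44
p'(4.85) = 0.71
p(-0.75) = 14.99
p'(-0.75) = -756.66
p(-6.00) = -4.68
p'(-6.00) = 0.71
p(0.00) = 0.86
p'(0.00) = -1.80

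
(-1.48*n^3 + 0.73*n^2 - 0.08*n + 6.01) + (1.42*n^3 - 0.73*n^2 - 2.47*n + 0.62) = -0.0600000000000001*n^3 - 2.55*n + 6.63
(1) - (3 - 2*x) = 2*x - 2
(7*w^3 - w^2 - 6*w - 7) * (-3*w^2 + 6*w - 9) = -21*w^5 + 45*w^4 - 51*w^3 - 6*w^2 + 12*w + 63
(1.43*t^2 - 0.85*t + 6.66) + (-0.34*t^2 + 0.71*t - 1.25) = 1.09*t^2 - 0.14*t + 5.41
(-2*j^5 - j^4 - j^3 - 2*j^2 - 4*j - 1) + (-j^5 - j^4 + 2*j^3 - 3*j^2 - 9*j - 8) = -3*j^5 - 2*j^4 + j^3 - 5*j^2 - 13*j - 9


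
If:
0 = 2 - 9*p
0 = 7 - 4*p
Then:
No Solution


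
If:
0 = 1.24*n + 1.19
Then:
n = -0.96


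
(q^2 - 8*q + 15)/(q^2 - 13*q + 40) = (q - 3)/(q - 8)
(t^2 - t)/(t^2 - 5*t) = (t - 1)/(t - 5)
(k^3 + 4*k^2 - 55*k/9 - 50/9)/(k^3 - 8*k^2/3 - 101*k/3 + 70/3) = (9*k^2 - 9*k - 10)/(3*(3*k^2 - 23*k + 14))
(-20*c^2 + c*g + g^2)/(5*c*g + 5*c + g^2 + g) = (-4*c + g)/(g + 1)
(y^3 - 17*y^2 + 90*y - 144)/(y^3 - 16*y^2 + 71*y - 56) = (y^2 - 9*y + 18)/(y^2 - 8*y + 7)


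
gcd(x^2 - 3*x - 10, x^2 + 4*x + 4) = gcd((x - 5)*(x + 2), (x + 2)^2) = x + 2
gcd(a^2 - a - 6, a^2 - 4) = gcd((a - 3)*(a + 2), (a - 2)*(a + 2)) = a + 2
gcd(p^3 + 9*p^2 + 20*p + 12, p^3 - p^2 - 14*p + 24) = 1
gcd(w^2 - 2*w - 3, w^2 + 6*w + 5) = w + 1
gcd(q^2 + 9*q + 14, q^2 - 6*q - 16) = q + 2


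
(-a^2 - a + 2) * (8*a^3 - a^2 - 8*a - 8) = -8*a^5 - 7*a^4 + 25*a^3 + 14*a^2 - 8*a - 16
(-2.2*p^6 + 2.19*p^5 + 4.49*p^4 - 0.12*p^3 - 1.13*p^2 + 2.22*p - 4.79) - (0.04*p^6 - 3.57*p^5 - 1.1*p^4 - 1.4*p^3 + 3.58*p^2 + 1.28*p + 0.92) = -2.24*p^6 + 5.76*p^5 + 5.59*p^4 + 1.28*p^3 - 4.71*p^2 + 0.94*p - 5.71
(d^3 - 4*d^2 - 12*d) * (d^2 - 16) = d^5 - 4*d^4 - 28*d^3 + 64*d^2 + 192*d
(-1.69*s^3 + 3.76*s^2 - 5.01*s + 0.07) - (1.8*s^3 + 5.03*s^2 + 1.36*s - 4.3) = -3.49*s^3 - 1.27*s^2 - 6.37*s + 4.37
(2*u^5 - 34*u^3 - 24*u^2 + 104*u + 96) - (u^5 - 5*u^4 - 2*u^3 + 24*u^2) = u^5 + 5*u^4 - 32*u^3 - 48*u^2 + 104*u + 96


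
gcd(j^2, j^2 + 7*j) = j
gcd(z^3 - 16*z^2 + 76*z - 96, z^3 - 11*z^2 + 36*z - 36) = z^2 - 8*z + 12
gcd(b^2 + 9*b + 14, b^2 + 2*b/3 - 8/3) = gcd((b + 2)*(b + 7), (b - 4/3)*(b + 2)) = b + 2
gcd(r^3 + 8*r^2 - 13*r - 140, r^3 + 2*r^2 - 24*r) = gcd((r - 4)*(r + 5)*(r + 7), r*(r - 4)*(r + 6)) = r - 4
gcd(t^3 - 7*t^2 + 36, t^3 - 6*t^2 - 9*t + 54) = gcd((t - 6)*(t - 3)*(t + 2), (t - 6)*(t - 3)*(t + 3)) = t^2 - 9*t + 18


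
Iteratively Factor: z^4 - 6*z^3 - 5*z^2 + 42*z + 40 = (z + 1)*(z^3 - 7*z^2 + 2*z + 40) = (z + 1)*(z + 2)*(z^2 - 9*z + 20) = (z - 4)*(z + 1)*(z + 2)*(z - 5)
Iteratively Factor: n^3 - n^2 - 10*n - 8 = (n + 1)*(n^2 - 2*n - 8) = (n + 1)*(n + 2)*(n - 4)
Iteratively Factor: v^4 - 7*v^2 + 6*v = (v + 3)*(v^3 - 3*v^2 + 2*v) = (v - 2)*(v + 3)*(v^2 - v) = v*(v - 2)*(v + 3)*(v - 1)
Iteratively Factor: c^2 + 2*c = (c + 2)*(c)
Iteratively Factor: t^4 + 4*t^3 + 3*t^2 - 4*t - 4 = (t + 2)*(t^3 + 2*t^2 - t - 2) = (t - 1)*(t + 2)*(t^2 + 3*t + 2) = (t - 1)*(t + 2)^2*(t + 1)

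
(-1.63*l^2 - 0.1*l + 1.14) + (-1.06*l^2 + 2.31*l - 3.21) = -2.69*l^2 + 2.21*l - 2.07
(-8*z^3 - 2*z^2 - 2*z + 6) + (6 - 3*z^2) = -8*z^3 - 5*z^2 - 2*z + 12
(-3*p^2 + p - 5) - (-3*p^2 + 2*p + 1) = -p - 6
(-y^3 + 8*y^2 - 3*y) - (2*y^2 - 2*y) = -y^3 + 6*y^2 - y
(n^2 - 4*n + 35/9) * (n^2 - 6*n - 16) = n^4 - 10*n^3 + 107*n^2/9 + 122*n/3 - 560/9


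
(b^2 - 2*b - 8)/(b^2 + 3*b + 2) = (b - 4)/(b + 1)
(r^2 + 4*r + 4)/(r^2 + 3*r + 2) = (r + 2)/(r + 1)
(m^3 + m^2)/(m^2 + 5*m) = m*(m + 1)/(m + 5)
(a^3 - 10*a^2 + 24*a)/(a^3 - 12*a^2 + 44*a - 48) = a/(a - 2)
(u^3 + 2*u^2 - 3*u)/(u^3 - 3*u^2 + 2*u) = (u + 3)/(u - 2)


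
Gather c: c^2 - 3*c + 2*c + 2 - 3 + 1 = c^2 - c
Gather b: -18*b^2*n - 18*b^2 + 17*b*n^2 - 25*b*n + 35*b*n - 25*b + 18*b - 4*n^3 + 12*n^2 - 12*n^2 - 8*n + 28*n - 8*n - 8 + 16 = b^2*(-18*n - 18) + b*(17*n^2 + 10*n - 7) - 4*n^3 + 12*n + 8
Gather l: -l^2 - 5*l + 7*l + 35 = -l^2 + 2*l + 35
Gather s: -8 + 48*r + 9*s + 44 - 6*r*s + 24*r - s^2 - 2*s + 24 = 72*r - s^2 + s*(7 - 6*r) + 60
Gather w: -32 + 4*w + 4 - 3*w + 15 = w - 13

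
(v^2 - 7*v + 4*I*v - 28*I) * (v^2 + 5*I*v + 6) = v^4 - 7*v^3 + 9*I*v^3 - 14*v^2 - 63*I*v^2 + 98*v + 24*I*v - 168*I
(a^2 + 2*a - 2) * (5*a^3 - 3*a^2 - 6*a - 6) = 5*a^5 + 7*a^4 - 22*a^3 - 12*a^2 + 12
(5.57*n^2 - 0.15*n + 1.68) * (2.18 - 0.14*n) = -0.7798*n^3 + 12.1636*n^2 - 0.5622*n + 3.6624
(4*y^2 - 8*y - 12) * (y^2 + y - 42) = 4*y^4 - 4*y^3 - 188*y^2 + 324*y + 504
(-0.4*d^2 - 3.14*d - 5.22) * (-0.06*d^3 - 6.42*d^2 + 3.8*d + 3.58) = 0.024*d^5 + 2.7564*d^4 + 18.952*d^3 + 20.1484*d^2 - 31.0772*d - 18.6876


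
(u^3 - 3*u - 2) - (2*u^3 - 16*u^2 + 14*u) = -u^3 + 16*u^2 - 17*u - 2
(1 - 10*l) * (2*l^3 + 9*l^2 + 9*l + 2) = -20*l^4 - 88*l^3 - 81*l^2 - 11*l + 2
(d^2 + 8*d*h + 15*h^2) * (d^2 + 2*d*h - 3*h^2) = d^4 + 10*d^3*h + 28*d^2*h^2 + 6*d*h^3 - 45*h^4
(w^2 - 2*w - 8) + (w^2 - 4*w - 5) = 2*w^2 - 6*w - 13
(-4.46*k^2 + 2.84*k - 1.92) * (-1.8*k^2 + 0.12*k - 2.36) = 8.028*k^4 - 5.6472*k^3 + 14.3224*k^2 - 6.9328*k + 4.5312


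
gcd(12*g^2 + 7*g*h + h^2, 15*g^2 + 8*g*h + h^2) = 3*g + h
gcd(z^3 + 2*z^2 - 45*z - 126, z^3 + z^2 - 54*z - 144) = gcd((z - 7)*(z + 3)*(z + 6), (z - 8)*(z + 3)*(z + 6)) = z^2 + 9*z + 18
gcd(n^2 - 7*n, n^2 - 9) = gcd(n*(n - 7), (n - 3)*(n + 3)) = 1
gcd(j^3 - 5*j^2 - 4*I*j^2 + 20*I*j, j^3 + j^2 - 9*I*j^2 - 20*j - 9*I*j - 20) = j - 4*I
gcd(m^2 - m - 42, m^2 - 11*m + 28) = m - 7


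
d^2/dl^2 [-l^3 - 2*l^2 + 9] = -6*l - 4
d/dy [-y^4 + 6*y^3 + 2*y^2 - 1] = 2*y*(-2*y^2 + 9*y + 2)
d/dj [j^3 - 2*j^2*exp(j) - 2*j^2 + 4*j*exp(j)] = -2*j^2*exp(j) + 3*j^2 - 4*j + 4*exp(j)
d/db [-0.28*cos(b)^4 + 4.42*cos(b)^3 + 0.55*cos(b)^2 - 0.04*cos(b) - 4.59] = (1.12*cos(b)^3 - 13.26*cos(b)^2 - 1.1*cos(b) + 0.04)*sin(b)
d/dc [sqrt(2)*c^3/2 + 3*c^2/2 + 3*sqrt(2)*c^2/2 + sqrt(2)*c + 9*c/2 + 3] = 3*sqrt(2)*c^2/2 + 3*c + 3*sqrt(2)*c + sqrt(2) + 9/2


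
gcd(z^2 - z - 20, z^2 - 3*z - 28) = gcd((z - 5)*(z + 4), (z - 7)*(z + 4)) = z + 4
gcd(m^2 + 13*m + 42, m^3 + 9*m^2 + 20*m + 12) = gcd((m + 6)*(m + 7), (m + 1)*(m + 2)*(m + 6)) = m + 6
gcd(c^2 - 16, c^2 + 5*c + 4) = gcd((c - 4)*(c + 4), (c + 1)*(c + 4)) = c + 4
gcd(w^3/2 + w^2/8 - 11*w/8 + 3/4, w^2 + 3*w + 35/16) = 1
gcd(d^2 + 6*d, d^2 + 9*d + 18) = d + 6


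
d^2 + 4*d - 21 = (d - 3)*(d + 7)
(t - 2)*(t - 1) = t^2 - 3*t + 2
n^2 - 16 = (n - 4)*(n + 4)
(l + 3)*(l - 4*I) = l^2 + 3*l - 4*I*l - 12*I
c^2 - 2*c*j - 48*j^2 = (c - 8*j)*(c + 6*j)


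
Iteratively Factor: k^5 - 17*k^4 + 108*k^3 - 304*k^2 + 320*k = (k - 4)*(k^4 - 13*k^3 + 56*k^2 - 80*k) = (k - 4)^2*(k^3 - 9*k^2 + 20*k) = (k - 4)^3*(k^2 - 5*k) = k*(k - 4)^3*(k - 5)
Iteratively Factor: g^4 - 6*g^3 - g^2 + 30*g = (g - 5)*(g^3 - g^2 - 6*g) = (g - 5)*(g + 2)*(g^2 - 3*g) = g*(g - 5)*(g + 2)*(g - 3)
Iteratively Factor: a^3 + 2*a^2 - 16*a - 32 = (a + 2)*(a^2 - 16) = (a + 2)*(a + 4)*(a - 4)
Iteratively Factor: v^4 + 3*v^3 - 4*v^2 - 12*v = (v - 2)*(v^3 + 5*v^2 + 6*v) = v*(v - 2)*(v^2 + 5*v + 6) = v*(v - 2)*(v + 2)*(v + 3)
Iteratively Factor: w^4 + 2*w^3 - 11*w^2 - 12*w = (w)*(w^3 + 2*w^2 - 11*w - 12) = w*(w + 1)*(w^2 + w - 12) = w*(w - 3)*(w + 1)*(w + 4)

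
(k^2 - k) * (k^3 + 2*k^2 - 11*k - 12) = k^5 + k^4 - 13*k^3 - k^2 + 12*k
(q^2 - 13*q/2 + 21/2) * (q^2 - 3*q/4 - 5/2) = q^4 - 29*q^3/4 + 103*q^2/8 + 67*q/8 - 105/4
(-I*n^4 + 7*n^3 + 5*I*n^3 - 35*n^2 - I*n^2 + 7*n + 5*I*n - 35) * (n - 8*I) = -I*n^5 - n^4 + 5*I*n^4 + 5*n^3 - 57*I*n^3 - n^2 + 285*I*n^2 + 5*n - 56*I*n + 280*I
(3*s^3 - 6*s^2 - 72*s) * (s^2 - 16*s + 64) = 3*s^5 - 54*s^4 + 216*s^3 + 768*s^2 - 4608*s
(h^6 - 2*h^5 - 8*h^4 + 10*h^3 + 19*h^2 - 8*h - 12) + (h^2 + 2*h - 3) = h^6 - 2*h^5 - 8*h^4 + 10*h^3 + 20*h^2 - 6*h - 15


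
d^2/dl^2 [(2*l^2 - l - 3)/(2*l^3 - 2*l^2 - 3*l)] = 2*(8*l^6 - 12*l^5 - 24*l^4 + 74*l^3 + 18*l^2 - 54*l - 27)/(l^3*(8*l^6 - 24*l^5 - 12*l^4 + 64*l^3 + 18*l^2 - 54*l - 27))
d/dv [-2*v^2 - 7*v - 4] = -4*v - 7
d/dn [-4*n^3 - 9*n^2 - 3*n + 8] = -12*n^2 - 18*n - 3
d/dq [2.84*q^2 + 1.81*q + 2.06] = 5.68*q + 1.81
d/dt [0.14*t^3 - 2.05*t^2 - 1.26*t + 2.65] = 0.42*t^2 - 4.1*t - 1.26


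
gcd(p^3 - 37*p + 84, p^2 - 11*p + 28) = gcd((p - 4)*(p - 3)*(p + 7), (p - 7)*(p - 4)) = p - 4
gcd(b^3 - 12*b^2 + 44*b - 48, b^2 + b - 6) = b - 2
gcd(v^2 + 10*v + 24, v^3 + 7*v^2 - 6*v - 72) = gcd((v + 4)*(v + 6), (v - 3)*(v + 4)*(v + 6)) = v^2 + 10*v + 24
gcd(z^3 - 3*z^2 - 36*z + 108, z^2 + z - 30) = z + 6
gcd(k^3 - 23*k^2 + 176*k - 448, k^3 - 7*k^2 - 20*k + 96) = k - 8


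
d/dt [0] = 0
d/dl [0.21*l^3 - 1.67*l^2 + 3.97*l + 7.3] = 0.63*l^2 - 3.34*l + 3.97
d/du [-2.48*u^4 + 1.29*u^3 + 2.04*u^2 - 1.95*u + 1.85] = -9.92*u^3 + 3.87*u^2 + 4.08*u - 1.95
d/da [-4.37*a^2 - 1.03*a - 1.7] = -8.74*a - 1.03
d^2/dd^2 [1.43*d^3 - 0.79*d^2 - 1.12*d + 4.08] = 8.58*d - 1.58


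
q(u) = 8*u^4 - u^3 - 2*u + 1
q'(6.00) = 6802.00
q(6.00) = 10141.00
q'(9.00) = 23083.00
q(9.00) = 51742.00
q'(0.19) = -1.89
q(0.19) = 0.62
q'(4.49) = 2834.12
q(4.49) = 3152.94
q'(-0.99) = -35.99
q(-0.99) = 11.64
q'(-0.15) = -2.18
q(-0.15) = 1.31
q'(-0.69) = -13.94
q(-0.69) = 4.52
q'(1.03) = 29.78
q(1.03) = 6.85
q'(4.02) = 2028.39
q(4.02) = 2017.26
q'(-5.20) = -4582.58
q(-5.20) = 6001.30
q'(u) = 32*u^3 - 3*u^2 - 2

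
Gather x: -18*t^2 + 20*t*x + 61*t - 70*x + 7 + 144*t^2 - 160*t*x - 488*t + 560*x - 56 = 126*t^2 - 427*t + x*(490 - 140*t) - 49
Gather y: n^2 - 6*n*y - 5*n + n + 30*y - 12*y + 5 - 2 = n^2 - 4*n + y*(18 - 6*n) + 3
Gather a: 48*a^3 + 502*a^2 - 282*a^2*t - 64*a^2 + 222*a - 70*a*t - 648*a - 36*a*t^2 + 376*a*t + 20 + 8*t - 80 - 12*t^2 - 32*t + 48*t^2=48*a^3 + a^2*(438 - 282*t) + a*(-36*t^2 + 306*t - 426) + 36*t^2 - 24*t - 60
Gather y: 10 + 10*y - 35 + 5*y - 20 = 15*y - 45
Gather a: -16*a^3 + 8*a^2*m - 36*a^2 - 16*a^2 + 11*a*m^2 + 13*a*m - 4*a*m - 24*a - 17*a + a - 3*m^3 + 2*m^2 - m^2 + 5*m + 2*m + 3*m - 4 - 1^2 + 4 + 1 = -16*a^3 + a^2*(8*m - 52) + a*(11*m^2 + 9*m - 40) - 3*m^3 + m^2 + 10*m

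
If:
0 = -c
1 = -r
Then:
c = 0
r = -1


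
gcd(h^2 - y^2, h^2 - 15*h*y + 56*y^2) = 1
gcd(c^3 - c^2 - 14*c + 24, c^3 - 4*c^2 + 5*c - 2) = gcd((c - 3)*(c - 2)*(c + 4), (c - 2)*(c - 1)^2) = c - 2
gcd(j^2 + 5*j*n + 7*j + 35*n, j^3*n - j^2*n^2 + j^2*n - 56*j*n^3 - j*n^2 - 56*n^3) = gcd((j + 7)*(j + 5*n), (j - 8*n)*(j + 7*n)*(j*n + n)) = 1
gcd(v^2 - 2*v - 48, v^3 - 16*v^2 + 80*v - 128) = v - 8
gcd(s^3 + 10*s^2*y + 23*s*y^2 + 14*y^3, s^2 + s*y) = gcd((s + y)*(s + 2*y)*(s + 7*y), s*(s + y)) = s + y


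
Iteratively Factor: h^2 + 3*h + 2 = (h + 2)*(h + 1)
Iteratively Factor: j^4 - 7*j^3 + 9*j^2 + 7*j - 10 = (j - 1)*(j^3 - 6*j^2 + 3*j + 10) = (j - 1)*(j + 1)*(j^2 - 7*j + 10) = (j - 5)*(j - 1)*(j + 1)*(j - 2)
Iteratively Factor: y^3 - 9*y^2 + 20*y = (y - 5)*(y^2 - 4*y) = (y - 5)*(y - 4)*(y)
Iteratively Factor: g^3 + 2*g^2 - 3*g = (g - 1)*(g^2 + 3*g) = (g - 1)*(g + 3)*(g)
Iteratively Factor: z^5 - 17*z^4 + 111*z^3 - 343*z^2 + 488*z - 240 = (z - 4)*(z^4 - 13*z^3 + 59*z^2 - 107*z + 60) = (z - 4)*(z - 1)*(z^3 - 12*z^2 + 47*z - 60) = (z - 4)*(z - 3)*(z - 1)*(z^2 - 9*z + 20) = (z - 4)^2*(z - 3)*(z - 1)*(z - 5)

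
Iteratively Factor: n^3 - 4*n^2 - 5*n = (n)*(n^2 - 4*n - 5) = n*(n + 1)*(n - 5)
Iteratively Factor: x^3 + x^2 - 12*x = (x - 3)*(x^2 + 4*x) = (x - 3)*(x + 4)*(x)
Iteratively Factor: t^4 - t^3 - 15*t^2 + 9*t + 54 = (t - 3)*(t^3 + 2*t^2 - 9*t - 18) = (t - 3)*(t + 3)*(t^2 - t - 6) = (t - 3)^2*(t + 3)*(t + 2)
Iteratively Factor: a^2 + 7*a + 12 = (a + 4)*(a + 3)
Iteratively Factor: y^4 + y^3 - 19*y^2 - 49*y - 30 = (y + 3)*(y^3 - 2*y^2 - 13*y - 10) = (y + 2)*(y + 3)*(y^2 - 4*y - 5) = (y - 5)*(y + 2)*(y + 3)*(y + 1)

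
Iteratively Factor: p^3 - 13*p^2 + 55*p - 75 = (p - 5)*(p^2 - 8*p + 15) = (p - 5)*(p - 3)*(p - 5)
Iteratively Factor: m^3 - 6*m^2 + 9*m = (m - 3)*(m^2 - 3*m) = m*(m - 3)*(m - 3)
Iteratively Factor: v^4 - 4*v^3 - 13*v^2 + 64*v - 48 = (v - 3)*(v^3 - v^2 - 16*v + 16) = (v - 3)*(v - 1)*(v^2 - 16) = (v - 4)*(v - 3)*(v - 1)*(v + 4)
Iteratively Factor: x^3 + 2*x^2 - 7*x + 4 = (x - 1)*(x^2 + 3*x - 4) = (x - 1)*(x + 4)*(x - 1)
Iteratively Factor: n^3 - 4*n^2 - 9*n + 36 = (n + 3)*(n^2 - 7*n + 12) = (n - 4)*(n + 3)*(n - 3)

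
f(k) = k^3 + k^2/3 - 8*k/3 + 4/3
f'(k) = 3*k^2 + 2*k/3 - 8/3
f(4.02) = 60.96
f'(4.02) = 48.49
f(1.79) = 3.36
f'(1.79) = 8.14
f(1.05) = 0.06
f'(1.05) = 1.34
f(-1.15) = 3.32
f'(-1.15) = 0.53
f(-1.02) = 3.34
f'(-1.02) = -0.23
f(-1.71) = 1.87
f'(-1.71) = 4.97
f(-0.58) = 2.80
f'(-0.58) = -2.04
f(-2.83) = -11.12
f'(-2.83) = 19.47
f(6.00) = 213.33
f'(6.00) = 109.33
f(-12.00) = -1646.67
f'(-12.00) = 421.33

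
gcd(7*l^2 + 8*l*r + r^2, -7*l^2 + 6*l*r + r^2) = 7*l + r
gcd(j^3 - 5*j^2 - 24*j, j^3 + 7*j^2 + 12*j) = j^2 + 3*j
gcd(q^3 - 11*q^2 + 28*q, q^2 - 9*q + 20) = q - 4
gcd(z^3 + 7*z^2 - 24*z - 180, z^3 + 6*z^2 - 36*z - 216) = z^2 + 12*z + 36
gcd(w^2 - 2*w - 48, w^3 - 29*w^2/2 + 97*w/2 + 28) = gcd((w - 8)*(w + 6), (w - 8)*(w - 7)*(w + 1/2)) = w - 8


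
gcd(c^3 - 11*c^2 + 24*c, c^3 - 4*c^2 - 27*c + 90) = c - 3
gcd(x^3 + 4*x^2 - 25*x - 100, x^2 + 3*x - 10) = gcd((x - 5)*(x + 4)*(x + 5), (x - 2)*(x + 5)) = x + 5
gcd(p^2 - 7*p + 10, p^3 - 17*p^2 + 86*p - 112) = p - 2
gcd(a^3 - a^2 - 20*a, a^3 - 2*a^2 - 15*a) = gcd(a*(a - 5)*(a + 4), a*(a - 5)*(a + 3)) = a^2 - 5*a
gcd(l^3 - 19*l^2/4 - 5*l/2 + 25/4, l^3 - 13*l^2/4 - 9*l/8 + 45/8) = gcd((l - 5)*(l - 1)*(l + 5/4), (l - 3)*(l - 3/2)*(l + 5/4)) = l + 5/4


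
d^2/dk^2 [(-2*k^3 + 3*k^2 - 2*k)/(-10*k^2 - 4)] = 6*(5*k^3 + 15*k^2 - 6*k - 2)/(125*k^6 + 150*k^4 + 60*k^2 + 8)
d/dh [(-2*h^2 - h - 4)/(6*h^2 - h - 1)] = (8*h^2 + 52*h - 3)/(36*h^4 - 12*h^3 - 11*h^2 + 2*h + 1)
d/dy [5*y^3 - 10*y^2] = 5*y*(3*y - 4)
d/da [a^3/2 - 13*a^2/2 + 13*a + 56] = 3*a^2/2 - 13*a + 13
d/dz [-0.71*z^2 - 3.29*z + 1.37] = -1.42*z - 3.29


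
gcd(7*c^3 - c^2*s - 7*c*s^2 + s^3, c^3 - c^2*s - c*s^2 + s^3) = -c^2 + s^2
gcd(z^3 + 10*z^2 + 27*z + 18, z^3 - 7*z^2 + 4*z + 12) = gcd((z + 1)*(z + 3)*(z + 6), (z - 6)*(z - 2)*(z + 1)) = z + 1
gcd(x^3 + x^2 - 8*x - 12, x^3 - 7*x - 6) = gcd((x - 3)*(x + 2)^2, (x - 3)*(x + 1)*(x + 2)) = x^2 - x - 6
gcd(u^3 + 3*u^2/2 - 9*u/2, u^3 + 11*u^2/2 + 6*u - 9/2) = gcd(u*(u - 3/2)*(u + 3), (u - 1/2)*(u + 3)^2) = u + 3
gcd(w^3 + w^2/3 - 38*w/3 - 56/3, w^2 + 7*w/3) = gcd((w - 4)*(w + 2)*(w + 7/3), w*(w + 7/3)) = w + 7/3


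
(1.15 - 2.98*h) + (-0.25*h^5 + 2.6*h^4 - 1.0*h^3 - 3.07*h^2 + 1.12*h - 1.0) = -0.25*h^5 + 2.6*h^4 - 1.0*h^3 - 3.07*h^2 - 1.86*h + 0.15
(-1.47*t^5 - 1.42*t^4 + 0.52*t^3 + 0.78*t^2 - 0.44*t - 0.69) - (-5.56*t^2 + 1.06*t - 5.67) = -1.47*t^5 - 1.42*t^4 + 0.52*t^3 + 6.34*t^2 - 1.5*t + 4.98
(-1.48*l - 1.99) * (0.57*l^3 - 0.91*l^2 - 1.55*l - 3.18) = -0.8436*l^4 + 0.2125*l^3 + 4.1049*l^2 + 7.7909*l + 6.3282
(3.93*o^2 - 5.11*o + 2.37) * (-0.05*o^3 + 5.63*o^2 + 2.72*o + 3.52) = -0.1965*o^5 + 22.3814*o^4 - 18.1982*o^3 + 13.2775*o^2 - 11.5408*o + 8.3424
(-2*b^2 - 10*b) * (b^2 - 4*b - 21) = -2*b^4 - 2*b^3 + 82*b^2 + 210*b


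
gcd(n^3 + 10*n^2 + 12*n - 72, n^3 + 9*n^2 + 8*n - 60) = n^2 + 4*n - 12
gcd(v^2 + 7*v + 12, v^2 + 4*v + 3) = v + 3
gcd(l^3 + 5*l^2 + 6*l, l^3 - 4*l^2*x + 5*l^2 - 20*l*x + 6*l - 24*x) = l^2 + 5*l + 6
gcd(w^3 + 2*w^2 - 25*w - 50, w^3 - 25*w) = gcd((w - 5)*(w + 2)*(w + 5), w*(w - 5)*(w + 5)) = w^2 - 25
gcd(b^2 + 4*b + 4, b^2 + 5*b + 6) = b + 2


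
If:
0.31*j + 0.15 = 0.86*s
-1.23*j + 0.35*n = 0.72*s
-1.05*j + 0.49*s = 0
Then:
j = 0.10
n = 0.78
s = 0.21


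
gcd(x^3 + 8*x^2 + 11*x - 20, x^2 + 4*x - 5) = x^2 + 4*x - 5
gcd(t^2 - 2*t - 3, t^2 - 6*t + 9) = t - 3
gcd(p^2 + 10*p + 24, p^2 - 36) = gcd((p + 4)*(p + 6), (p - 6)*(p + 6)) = p + 6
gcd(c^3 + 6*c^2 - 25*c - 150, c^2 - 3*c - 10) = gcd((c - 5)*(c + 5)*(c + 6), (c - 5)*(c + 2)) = c - 5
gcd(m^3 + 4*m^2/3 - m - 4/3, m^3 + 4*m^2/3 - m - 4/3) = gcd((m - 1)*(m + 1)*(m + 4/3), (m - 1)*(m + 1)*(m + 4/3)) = m^3 + 4*m^2/3 - m - 4/3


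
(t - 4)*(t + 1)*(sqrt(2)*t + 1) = sqrt(2)*t^3 - 3*sqrt(2)*t^2 + t^2 - 4*sqrt(2)*t - 3*t - 4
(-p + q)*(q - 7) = -p*q + 7*p + q^2 - 7*q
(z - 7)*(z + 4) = z^2 - 3*z - 28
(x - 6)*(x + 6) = x^2 - 36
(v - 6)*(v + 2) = v^2 - 4*v - 12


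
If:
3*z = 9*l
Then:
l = z/3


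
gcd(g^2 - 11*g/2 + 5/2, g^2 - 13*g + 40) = g - 5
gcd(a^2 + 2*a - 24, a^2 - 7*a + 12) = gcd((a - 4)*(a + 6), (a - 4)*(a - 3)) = a - 4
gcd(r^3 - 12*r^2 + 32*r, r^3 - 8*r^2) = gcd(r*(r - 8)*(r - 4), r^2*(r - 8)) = r^2 - 8*r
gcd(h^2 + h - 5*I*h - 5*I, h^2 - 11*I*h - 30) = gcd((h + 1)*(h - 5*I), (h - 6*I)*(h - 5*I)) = h - 5*I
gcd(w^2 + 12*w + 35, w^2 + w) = 1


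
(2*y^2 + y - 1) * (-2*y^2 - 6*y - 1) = -4*y^4 - 14*y^3 - 6*y^2 + 5*y + 1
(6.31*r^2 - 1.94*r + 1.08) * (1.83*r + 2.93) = 11.5473*r^3 + 14.9381*r^2 - 3.7078*r + 3.1644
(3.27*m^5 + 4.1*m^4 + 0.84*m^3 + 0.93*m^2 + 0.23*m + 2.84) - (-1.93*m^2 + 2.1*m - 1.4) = 3.27*m^5 + 4.1*m^4 + 0.84*m^3 + 2.86*m^2 - 1.87*m + 4.24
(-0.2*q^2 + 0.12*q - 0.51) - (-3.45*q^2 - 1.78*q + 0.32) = 3.25*q^2 + 1.9*q - 0.83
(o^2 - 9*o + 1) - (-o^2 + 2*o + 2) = 2*o^2 - 11*o - 1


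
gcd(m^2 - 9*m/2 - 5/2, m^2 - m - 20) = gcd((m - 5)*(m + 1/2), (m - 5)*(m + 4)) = m - 5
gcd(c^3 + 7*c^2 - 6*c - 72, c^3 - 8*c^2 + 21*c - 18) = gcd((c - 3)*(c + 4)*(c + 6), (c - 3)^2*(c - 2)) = c - 3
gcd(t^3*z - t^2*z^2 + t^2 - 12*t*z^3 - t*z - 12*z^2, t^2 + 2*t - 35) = 1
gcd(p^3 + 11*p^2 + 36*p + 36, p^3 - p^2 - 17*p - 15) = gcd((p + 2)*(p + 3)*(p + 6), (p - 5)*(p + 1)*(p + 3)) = p + 3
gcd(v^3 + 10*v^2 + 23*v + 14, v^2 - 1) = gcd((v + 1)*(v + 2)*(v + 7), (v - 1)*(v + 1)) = v + 1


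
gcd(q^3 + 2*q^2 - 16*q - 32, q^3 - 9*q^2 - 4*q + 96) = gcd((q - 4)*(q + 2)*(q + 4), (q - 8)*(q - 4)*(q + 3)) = q - 4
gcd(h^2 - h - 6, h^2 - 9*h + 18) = h - 3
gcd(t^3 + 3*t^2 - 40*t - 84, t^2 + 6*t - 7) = t + 7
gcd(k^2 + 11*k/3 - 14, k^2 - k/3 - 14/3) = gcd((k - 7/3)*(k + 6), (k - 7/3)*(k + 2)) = k - 7/3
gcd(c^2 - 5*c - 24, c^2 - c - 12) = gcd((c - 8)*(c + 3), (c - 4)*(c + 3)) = c + 3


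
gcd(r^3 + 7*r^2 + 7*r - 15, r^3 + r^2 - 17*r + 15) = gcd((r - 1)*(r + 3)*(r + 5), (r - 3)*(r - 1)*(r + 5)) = r^2 + 4*r - 5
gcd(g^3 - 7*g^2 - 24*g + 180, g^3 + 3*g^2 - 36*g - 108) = g - 6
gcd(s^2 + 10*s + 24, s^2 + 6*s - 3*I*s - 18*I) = s + 6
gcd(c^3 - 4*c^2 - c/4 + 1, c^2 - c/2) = c - 1/2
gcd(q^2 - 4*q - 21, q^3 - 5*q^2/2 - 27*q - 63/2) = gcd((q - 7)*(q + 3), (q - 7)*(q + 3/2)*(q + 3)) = q^2 - 4*q - 21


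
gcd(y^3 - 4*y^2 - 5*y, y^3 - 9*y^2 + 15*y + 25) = y^2 - 4*y - 5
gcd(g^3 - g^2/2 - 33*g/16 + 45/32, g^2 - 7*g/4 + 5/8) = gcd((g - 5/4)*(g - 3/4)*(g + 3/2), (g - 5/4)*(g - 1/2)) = g - 5/4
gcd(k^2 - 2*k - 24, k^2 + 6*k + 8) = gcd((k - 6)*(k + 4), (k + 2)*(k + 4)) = k + 4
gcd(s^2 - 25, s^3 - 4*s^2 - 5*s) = s - 5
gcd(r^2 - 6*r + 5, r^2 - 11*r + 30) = r - 5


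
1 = 1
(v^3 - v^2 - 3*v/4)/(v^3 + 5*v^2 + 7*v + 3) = v*(4*v^2 - 4*v - 3)/(4*(v^3 + 5*v^2 + 7*v + 3))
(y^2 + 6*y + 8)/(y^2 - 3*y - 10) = (y + 4)/(y - 5)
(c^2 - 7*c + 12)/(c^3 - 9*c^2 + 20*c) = (c - 3)/(c*(c - 5))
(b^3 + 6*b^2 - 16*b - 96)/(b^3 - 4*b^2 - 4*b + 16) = (b^2 + 10*b + 24)/(b^2 - 4)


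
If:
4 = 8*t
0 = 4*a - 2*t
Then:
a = 1/4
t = 1/2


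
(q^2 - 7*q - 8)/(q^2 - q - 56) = (q + 1)/(q + 7)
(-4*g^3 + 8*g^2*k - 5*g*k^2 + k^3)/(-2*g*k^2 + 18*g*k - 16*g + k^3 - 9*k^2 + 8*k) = (2*g^2 - 3*g*k + k^2)/(k^2 - 9*k + 8)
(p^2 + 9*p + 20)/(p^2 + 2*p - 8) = (p + 5)/(p - 2)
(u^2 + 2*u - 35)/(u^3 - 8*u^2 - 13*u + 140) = (u + 7)/(u^2 - 3*u - 28)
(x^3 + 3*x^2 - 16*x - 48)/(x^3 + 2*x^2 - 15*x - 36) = (x + 4)/(x + 3)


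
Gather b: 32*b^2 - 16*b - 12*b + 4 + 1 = 32*b^2 - 28*b + 5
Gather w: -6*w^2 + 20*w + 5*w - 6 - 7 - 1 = -6*w^2 + 25*w - 14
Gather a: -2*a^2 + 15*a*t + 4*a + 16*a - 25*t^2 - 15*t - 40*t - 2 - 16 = -2*a^2 + a*(15*t + 20) - 25*t^2 - 55*t - 18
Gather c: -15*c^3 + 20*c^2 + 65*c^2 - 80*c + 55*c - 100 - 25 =-15*c^3 + 85*c^2 - 25*c - 125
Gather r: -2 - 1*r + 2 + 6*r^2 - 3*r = 6*r^2 - 4*r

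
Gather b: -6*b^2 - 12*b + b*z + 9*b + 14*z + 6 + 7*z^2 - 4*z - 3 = -6*b^2 + b*(z - 3) + 7*z^2 + 10*z + 3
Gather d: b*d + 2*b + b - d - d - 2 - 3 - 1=3*b + d*(b - 2) - 6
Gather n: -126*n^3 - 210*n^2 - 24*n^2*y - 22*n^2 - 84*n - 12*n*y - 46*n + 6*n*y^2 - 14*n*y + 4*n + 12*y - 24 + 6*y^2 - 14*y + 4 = -126*n^3 + n^2*(-24*y - 232) + n*(6*y^2 - 26*y - 126) + 6*y^2 - 2*y - 20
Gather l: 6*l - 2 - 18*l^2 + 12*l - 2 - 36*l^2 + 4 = -54*l^2 + 18*l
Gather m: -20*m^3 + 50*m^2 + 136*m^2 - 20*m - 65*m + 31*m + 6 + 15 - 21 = -20*m^3 + 186*m^2 - 54*m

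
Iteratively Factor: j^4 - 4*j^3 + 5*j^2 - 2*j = (j - 1)*(j^3 - 3*j^2 + 2*j) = j*(j - 1)*(j^2 - 3*j + 2) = j*(j - 1)^2*(j - 2)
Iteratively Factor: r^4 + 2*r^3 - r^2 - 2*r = (r + 2)*(r^3 - r) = (r - 1)*(r + 2)*(r^2 + r) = (r - 1)*(r + 1)*(r + 2)*(r)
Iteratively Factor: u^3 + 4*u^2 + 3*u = (u + 1)*(u^2 + 3*u) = u*(u + 1)*(u + 3)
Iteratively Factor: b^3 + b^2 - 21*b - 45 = (b - 5)*(b^2 + 6*b + 9) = (b - 5)*(b + 3)*(b + 3)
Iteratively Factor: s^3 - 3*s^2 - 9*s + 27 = (s - 3)*(s^2 - 9) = (s - 3)*(s + 3)*(s - 3)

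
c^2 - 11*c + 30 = (c - 6)*(c - 5)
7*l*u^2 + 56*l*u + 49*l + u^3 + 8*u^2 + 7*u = (7*l + u)*(u + 1)*(u + 7)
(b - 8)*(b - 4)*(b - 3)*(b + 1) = b^4 - 14*b^3 + 53*b^2 - 28*b - 96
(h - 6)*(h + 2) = h^2 - 4*h - 12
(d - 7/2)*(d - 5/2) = d^2 - 6*d + 35/4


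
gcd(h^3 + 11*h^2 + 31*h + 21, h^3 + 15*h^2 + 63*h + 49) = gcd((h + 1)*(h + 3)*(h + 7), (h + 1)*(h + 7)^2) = h^2 + 8*h + 7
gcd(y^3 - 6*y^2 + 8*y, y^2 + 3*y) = y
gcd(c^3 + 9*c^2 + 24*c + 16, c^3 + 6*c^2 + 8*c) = c + 4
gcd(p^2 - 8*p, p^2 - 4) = 1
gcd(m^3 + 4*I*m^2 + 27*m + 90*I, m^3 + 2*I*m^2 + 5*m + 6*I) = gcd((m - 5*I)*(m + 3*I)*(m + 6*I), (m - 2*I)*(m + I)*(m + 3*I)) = m + 3*I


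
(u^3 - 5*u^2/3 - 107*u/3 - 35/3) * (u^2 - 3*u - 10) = u^5 - 14*u^4/3 - 122*u^3/3 + 112*u^2 + 1175*u/3 + 350/3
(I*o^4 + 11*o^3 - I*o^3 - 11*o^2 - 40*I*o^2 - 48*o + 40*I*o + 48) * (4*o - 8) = 4*I*o^5 + 44*o^4 - 12*I*o^4 - 132*o^3 - 152*I*o^3 - 104*o^2 + 480*I*o^2 + 576*o - 320*I*o - 384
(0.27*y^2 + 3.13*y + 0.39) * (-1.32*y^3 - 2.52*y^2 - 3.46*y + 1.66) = -0.3564*y^5 - 4.812*y^4 - 9.3366*y^3 - 11.3644*y^2 + 3.8464*y + 0.6474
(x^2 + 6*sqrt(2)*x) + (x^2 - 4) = 2*x^2 + 6*sqrt(2)*x - 4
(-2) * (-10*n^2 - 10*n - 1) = 20*n^2 + 20*n + 2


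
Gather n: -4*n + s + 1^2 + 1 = -4*n + s + 2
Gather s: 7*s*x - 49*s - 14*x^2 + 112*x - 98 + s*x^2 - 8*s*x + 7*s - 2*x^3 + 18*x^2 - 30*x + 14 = s*(x^2 - x - 42) - 2*x^3 + 4*x^2 + 82*x - 84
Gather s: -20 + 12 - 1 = -9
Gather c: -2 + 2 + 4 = 4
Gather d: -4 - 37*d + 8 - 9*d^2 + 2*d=-9*d^2 - 35*d + 4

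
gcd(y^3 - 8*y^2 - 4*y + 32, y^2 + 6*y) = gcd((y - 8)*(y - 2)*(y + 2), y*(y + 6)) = 1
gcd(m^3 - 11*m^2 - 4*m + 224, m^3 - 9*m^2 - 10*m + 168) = m^2 - 3*m - 28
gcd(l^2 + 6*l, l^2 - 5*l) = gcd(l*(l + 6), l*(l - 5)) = l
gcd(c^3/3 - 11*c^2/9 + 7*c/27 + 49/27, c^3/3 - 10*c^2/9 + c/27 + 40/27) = c + 1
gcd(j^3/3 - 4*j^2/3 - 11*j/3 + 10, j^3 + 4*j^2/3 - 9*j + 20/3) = 1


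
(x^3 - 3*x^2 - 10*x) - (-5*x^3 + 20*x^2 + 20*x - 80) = 6*x^3 - 23*x^2 - 30*x + 80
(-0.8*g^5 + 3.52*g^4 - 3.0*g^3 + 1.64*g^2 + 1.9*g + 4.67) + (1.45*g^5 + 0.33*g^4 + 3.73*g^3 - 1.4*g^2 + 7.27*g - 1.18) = 0.65*g^5 + 3.85*g^4 + 0.73*g^3 + 0.24*g^2 + 9.17*g + 3.49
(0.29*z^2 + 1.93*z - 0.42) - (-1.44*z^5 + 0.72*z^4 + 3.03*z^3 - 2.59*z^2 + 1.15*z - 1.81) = 1.44*z^5 - 0.72*z^4 - 3.03*z^3 + 2.88*z^2 + 0.78*z + 1.39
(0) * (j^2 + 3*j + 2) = 0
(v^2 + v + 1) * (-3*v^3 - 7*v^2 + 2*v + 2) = -3*v^5 - 10*v^4 - 8*v^3 - 3*v^2 + 4*v + 2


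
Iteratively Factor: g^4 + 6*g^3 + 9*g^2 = (g + 3)*(g^3 + 3*g^2) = g*(g + 3)*(g^2 + 3*g) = g^2*(g + 3)*(g + 3)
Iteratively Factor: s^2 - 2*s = (s - 2)*(s)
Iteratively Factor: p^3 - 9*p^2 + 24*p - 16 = (p - 4)*(p^2 - 5*p + 4) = (p - 4)^2*(p - 1)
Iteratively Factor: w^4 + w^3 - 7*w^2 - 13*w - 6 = (w + 1)*(w^3 - 7*w - 6) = (w - 3)*(w + 1)*(w^2 + 3*w + 2) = (w - 3)*(w + 1)^2*(w + 2)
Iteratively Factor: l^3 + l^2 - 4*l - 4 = (l + 1)*(l^2 - 4) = (l - 2)*(l + 1)*(l + 2)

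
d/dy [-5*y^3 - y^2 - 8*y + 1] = -15*y^2 - 2*y - 8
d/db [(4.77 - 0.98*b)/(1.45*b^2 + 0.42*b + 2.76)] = (1.421*b^2 - 13.833*b - 4.7082)/(2.1025*b^4 + 1.218*b^3 + 8.1804*b^2 + 2.3184*b + 7.6176)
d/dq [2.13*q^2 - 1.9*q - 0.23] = 4.26*q - 1.9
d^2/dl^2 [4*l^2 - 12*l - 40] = 8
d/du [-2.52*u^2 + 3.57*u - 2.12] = 3.57 - 5.04*u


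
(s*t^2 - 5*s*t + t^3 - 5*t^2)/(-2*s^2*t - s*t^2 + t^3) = (5 - t)/(2*s - t)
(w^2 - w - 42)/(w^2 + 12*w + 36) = (w - 7)/(w + 6)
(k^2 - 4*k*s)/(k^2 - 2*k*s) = (k - 4*s)/(k - 2*s)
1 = 1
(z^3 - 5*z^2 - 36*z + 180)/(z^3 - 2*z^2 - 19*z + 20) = (z^2 - 36)/(z^2 + 3*z - 4)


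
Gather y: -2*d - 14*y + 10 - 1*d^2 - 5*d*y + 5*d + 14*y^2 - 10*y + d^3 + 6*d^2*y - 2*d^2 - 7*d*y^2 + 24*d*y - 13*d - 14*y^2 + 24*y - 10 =d^3 - 3*d^2 - 7*d*y^2 - 10*d + y*(6*d^2 + 19*d)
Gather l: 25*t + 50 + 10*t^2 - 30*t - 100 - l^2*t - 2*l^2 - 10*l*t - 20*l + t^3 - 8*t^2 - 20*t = l^2*(-t - 2) + l*(-10*t - 20) + t^3 + 2*t^2 - 25*t - 50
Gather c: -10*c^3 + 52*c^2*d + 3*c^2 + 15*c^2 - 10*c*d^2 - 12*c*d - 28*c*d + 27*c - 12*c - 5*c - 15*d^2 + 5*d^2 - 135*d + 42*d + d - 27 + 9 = -10*c^3 + c^2*(52*d + 18) + c*(-10*d^2 - 40*d + 10) - 10*d^2 - 92*d - 18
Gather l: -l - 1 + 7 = 6 - l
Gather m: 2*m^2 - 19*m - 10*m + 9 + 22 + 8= 2*m^2 - 29*m + 39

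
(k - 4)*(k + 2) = k^2 - 2*k - 8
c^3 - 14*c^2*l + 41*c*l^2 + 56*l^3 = (c - 8*l)*(c - 7*l)*(c + l)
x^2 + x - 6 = (x - 2)*(x + 3)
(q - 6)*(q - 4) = q^2 - 10*q + 24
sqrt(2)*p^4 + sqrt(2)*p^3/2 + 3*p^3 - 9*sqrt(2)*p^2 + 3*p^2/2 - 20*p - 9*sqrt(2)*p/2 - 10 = (p - 2*sqrt(2))*(p + sqrt(2))*(p + 5*sqrt(2)/2)*(sqrt(2)*p + sqrt(2)/2)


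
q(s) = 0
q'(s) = 0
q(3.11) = 0.00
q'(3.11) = 0.00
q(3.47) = 0.00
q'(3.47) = 0.00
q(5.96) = 0.00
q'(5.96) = 0.00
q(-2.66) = 0.00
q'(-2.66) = 0.00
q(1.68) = 0.00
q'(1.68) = 0.00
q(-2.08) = 0.00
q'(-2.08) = 0.00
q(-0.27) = 0.00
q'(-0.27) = 0.00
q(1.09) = 0.00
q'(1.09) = 0.00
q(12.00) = 0.00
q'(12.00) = 0.00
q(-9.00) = 0.00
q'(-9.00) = 0.00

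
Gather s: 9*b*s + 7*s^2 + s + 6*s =7*s^2 + s*(9*b + 7)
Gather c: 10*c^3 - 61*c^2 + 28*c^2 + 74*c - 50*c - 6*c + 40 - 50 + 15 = 10*c^3 - 33*c^2 + 18*c + 5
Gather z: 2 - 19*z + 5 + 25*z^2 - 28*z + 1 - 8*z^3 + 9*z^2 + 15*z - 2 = -8*z^3 + 34*z^2 - 32*z + 6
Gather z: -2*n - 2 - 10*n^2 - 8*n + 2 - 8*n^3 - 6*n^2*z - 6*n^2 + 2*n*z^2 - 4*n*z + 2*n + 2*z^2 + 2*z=-8*n^3 - 16*n^2 - 8*n + z^2*(2*n + 2) + z*(-6*n^2 - 4*n + 2)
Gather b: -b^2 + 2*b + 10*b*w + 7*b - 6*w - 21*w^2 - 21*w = -b^2 + b*(10*w + 9) - 21*w^2 - 27*w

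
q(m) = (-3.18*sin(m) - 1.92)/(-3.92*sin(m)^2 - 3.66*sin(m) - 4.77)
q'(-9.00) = -0.72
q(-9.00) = 0.16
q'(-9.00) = -0.72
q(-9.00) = 0.16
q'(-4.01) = 0.07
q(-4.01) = 0.44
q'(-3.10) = -0.41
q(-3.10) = 0.39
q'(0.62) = -0.06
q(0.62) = 0.46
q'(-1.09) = 0.25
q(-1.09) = -0.20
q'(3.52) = -0.71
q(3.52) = 0.19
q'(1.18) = -0.05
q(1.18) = 0.42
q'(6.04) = 0.63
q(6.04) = 0.28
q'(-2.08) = -0.28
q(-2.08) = -0.19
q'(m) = (7.84*sin(m)*cos(m) + 3.66*cos(m))*(-3.18*sin(m) - 1.92)/(-3.92*sin(m)^2 - 3.66*sin(m) - 4.77)^2 - 3.18*cos(m)/(-3.92*sin(m)^2 - 3.66*sin(m) - 4.77) = (-12.4656*sin(m)^2 - 15.0528*sin(m) + 8.1414)*cos(m)/(15.3664*sin(m)^4 + 28.6944*sin(m)^3 + 50.7924*sin(m)^2 + 34.9164*sin(m) + 22.7529)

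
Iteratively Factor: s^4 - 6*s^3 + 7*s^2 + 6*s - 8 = (s - 2)*(s^3 - 4*s^2 - s + 4) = (s - 2)*(s - 1)*(s^2 - 3*s - 4) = (s - 4)*(s - 2)*(s - 1)*(s + 1)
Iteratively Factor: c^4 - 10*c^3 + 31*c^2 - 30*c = (c)*(c^3 - 10*c^2 + 31*c - 30) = c*(c - 2)*(c^2 - 8*c + 15) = c*(c - 5)*(c - 2)*(c - 3)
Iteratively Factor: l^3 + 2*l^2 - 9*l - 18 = (l + 2)*(l^2 - 9) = (l + 2)*(l + 3)*(l - 3)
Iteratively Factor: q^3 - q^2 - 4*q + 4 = (q + 2)*(q^2 - 3*q + 2) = (q - 2)*(q + 2)*(q - 1)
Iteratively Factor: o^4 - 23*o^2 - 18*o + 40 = (o - 1)*(o^3 + o^2 - 22*o - 40) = (o - 1)*(o + 4)*(o^2 - 3*o - 10) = (o - 1)*(o + 2)*(o + 4)*(o - 5)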